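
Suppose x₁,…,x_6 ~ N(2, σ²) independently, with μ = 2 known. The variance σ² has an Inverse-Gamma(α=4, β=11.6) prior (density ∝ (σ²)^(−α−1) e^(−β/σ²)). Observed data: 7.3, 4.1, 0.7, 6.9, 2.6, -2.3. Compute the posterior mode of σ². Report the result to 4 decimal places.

Sum of squared deviations about the known mean: SS = (7.3−2)² + (4.1−2)² + (0.7−2)² + (6.9−2)² + (2.6−2)² + (-2.3−2)² = 77.05.
The Normal likelihood contributes (σ²)^(−n/2) exp(−SS/(2σ²)), so the posterior is Inverse-Gamma(α + n/2, β + SS/2) = Inverse-Gamma(7, 50.125).
The mode of Inverse-Gamma(a, b) is b/(a+1) = 50.125/8 ≈ 6.2656.

σ̂²_MAP = 6.2656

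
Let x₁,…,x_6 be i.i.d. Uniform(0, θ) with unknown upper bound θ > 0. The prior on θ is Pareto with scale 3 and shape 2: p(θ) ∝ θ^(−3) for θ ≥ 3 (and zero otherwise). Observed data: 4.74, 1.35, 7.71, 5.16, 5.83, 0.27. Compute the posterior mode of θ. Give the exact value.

θ̂_MAP = 7.71

The Uniform(0, θ) likelihood is θ^(−n) for θ ≥ max(xᵢ), zero otherwise. Here max(xᵢ) = 7.71.
Posterior ∝ θ^(−3) · θ^(−6) = θ^(−9) on θ ≥ max(3, 7.71) = 7.71.
This density is strictly decreasing in θ, so the posterior mode lies at the lower boundary of the support.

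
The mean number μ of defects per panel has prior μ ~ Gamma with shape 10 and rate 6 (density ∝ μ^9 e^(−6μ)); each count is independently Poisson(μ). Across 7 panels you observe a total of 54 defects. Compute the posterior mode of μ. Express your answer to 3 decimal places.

μ̂_MAP = 4.846

Σxᵢ = 54, n = 7.
Posterior ∝ μ^9e^(−6μ) · μ^54e^(−7μ) = μ^63e^(−13μ), i.e. Gamma(shape=64, rate=13).
The mode of a Gamma(a, b) with a ≥ 1 (shape–rate) is (a−1)/b = 63/13 ≈ 4.846.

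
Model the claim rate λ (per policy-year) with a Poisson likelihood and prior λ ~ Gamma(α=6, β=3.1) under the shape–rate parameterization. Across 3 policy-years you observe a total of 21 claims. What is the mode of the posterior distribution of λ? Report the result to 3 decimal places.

λ̂_MAP = 4.262

Σxᵢ = 21, n = 3.
Posterior ∝ λ^5e^(−3.1λ) · λ^21e^(−3λ) = λ^26e^(−6.1λ), i.e. Gamma(shape=27, rate=6.1).
The mode of a Gamma(a, b) with a ≥ 1 (shape–rate) is (a−1)/b = 26/6.1 ≈ 4.262.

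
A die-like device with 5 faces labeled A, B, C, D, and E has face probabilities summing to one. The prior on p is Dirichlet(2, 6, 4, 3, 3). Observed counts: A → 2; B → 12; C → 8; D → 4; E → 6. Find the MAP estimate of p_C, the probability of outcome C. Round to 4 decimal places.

The posterior is Dirichlet(αᵢ + nᵢ) = Dirichlet(4, 18, 12, 7, 9).
For a Dirichlet(a₁,…,a_K) with all aᵢ > 1, the mode has j-th component (aⱼ − 1)/(Σaᵢ − K).
Here Σaᵢ = 50 and K = 5, so p_C = (12 − 1)/(50 − 5) = 11/45 ≈ 0.2444.

MAP estimate of p_C = 0.2444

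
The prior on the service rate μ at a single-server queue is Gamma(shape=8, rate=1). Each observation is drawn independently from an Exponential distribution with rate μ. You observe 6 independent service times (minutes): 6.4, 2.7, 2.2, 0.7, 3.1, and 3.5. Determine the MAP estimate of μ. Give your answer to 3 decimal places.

The Exponential(rate=μ) likelihood is ∝ μ^n e^(−μΣtᵢ). Here n = 6 and Σtᵢ = 6.4 + 2.7 + 2.2 + 0.7 + 3.1 + 3.5 = 18.6.
Posterior ∝ μ^7e^(−1μ) · μ^6e^(−18.6μ) = μ^13e^(−19.6μ), i.e. Gamma(14, 19.6).
Mode = (a−1)/b = 13/19.6 ≈ 0.663.

μ̂_MAP = 0.663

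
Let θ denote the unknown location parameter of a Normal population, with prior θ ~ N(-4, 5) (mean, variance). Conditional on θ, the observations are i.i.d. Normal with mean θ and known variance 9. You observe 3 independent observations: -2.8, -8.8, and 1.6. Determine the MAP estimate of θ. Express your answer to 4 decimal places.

n = 3; x̄ = ((-2.8) + (-8.8) + 1.6)/3 = -10/3 = -10/3 ≈ -3.3333.
For a Normal prior and Normal likelihood with known variance, the posterior is Normal; its mode equals its mean, the precision-weighted average.
Prior precision 1/σ₀² = 1/5 = 0.2; data precision n/σ² = 3/9 = 1/3.
θ̂ = (0.2·(-4) + (1/3)·(-10/3)) / (0.2 + 1/3) = (-86/45)/(8/15) = -43/12 ≈ -3.5833.

θ̂_MAP = -3.5833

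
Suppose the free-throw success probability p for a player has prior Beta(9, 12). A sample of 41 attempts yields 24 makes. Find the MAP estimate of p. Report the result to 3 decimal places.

Prior: Beta(9, 12).
Data: 24 successes in 41 trials. The binomial likelihood contributes p^24(1−p)^17, so the posterior is Beta(9+24, 12+17) = Beta(33, 29).
For Beta(a, b) with a, b > 1 the mode is (a−1)/(a+b−2) = 32/60 ≈ 0.533.

p̂_MAP = 0.533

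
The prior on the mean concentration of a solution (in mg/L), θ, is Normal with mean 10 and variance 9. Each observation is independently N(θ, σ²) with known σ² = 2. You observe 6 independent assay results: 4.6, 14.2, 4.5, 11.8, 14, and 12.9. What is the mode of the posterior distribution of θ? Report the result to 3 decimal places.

n = 6; x̄ = (4.6 + 14.2 + 4.5 + 11.8 + 14 + 12.9)/6 = 62/6 = 31/3 ≈ 10.3333.
For a Normal prior and Normal likelihood with known variance, the posterior is Normal; its mode equals its mean, the precision-weighted average.
Prior precision 1/σ₀² = 1/9; data precision n/σ² = 6/2 = 3.
θ̂ = ((1/9)·10 + 3·(31/3)) / (1/9 + 3) = (289/9)/(28/9) = 289/28 ≈ 10.321.

θ̂_MAP = 10.321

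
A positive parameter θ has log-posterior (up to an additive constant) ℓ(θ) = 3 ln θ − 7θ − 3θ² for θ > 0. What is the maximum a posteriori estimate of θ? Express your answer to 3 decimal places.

θ̂_MAP = 0.333

ℓ'(θ) = 3/θ − 7 − 6θ. Setting this to zero and multiplying by θ: 6θ² + 7θ − 3 = 0.
θ = (−7 + √(7² + 4·6·3)) / (2·6) = (−7 + √121) / 12 = (−7 + 11)/12 = 1/3.
ℓ''(θ) = −3/θ² − 6 < 0, confirming a maximum.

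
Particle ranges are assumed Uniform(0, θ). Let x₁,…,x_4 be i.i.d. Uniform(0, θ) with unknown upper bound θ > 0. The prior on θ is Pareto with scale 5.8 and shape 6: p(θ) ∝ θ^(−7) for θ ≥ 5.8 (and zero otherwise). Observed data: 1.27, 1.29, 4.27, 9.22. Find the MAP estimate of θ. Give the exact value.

θ̂_MAP = 9.22

The Uniform(0, θ) likelihood is θ^(−n) for θ ≥ max(xᵢ), zero otherwise. Here max(xᵢ) = 9.22.
Posterior ∝ θ^(−7) · θ^(−4) = θ^(−11) on θ ≥ max(5.8, 9.22) = 9.22.
This density is strictly decreasing in θ, so the posterior mode lies at the lower boundary of the support.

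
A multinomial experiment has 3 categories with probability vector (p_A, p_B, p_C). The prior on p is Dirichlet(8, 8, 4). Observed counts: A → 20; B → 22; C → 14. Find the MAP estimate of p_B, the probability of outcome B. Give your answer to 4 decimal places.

The posterior is Dirichlet(αᵢ + nᵢ) = Dirichlet(28, 30, 18).
For a Dirichlet(a₁,…,a_K) with all aᵢ > 1, the mode has j-th component (aⱼ − 1)/(Σaᵢ − K).
Here Σaᵢ = 76 and K = 3, so p_B = (30 − 1)/(76 − 3) = 29/73 ≈ 0.3973.

MAP estimate of p_B = 0.3973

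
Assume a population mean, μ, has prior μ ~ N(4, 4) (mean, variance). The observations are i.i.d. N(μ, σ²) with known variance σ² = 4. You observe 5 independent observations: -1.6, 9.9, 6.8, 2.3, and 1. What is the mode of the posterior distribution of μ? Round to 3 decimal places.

n = 5; x̄ = ((-1.6) + 9.9 + 6.8 + 2.3 + 1)/5 = 18.4/5 = 3.68.
For a Normal prior and Normal likelihood with known variance, the posterior is Normal; its mode equals its mean, the precision-weighted average.
Prior precision 1/σ₀² = 1/4 = 0.25; data precision n/σ² = 5/4 = 1.25.
μ̂ = (0.25·4 + 1.25·3.68) / (0.25 + 1.25) = 5.6/1.5 = 56/15 ≈ 3.733.

μ̂_MAP = 3.733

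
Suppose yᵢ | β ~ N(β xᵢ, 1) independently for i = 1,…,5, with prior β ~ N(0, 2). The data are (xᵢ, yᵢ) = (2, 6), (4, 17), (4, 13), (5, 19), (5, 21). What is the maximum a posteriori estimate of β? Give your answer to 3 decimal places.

β̂_MAP = 3.838

log p(β | y) = −Σ(yᵢ − βxᵢ)²/(2·1) − β²/(2·2) + const.
Setting the derivative to zero: Σxᵢ(yᵢ − βxᵢ)/1 − β/2 = 0, so β = Σxᵢyᵢ / (Σxᵢ² + σ²/τ²).
Σxᵢyᵢ = 2·6 + 4·17 + 4·13 + 5·19 + 5·21 = 332; Σxᵢ² = 86; σ²/τ² = 0.5.
β̂_MAP = 332 / (86 + 0.5) = 332/86.5 ≈ 3.838.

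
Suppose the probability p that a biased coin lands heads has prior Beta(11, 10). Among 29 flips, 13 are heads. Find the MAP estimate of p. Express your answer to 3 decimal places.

p̂_MAP = 0.479

Prior: Beta(11, 10).
Data: 13 successes in 29 trials. The binomial likelihood contributes p^13(1−p)^16, so the posterior is Beta(11+13, 10+16) = Beta(24, 26).
For Beta(a, b) with a, b > 1 the mode is (a−1)/(a+b−2) = 23/48 ≈ 0.479.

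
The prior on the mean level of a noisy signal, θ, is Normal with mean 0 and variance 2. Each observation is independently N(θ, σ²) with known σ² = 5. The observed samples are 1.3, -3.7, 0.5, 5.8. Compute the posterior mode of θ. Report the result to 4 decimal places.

n = 4; x̄ = (1.3 + (-3.7) + 0.5 + 5.8)/4 = 3.9/4 = 0.975.
For a Normal prior and Normal likelihood with known variance, the posterior is Normal; its mode equals its mean, the precision-weighted average.
Prior precision 1/σ₀² = 1/2 = 0.5; data precision n/σ² = 4/5 = 0.8.
θ̂ = (0.5·0 + 0.8·0.975) / (0.5 + 0.8) = 0.78/1.3 = 0.6000.

θ̂_MAP = 0.6000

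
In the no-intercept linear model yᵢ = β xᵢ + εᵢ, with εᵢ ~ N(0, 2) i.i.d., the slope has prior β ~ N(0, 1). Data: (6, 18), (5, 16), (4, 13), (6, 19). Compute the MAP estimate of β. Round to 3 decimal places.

β̂_MAP = 3.078

log p(β | y) = −Σ(yᵢ − βxᵢ)²/(2·2) − β²/(2·1) + const.
Setting the derivative to zero: Σxᵢ(yᵢ − βxᵢ)/2 − β/1 = 0, so β = Σxᵢyᵢ / (Σxᵢ² + σ²/τ²).
Σxᵢyᵢ = 6·18 + 5·16 + 4·13 + 6·19 = 354; Σxᵢ² = 113; σ²/τ² = 2.
β̂_MAP = 354 / (113 + 2) = 354/115 ≈ 3.078.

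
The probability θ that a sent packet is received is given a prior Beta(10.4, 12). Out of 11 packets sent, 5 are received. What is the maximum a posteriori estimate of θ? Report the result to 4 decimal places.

θ̂_MAP = 0.4586

Prior: Beta(10.4, 12).
Data: 5 successes in 11 trials. The binomial likelihood contributes θ^5(1−θ)^6, so the posterior is Beta(10.4+5, 12+6) = Beta(15.4, 18).
For Beta(a, b) with a, b > 1 the mode is (a−1)/(a+b−2) = 14.4/31.4 ≈ 0.4586.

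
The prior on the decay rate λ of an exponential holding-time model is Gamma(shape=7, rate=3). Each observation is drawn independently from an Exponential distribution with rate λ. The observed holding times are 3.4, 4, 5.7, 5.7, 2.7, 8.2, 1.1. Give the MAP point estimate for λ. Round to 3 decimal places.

λ̂_MAP = 0.385

The Exponential(rate=λ) likelihood is ∝ λ^n e^(−λΣtᵢ). Here n = 7 and Σtᵢ = 3.4 + 4 + 5.7 + 5.7 + 2.7 + 8.2 + 1.1 = 30.8.
Posterior ∝ λ^6e^(−3λ) · λ^7e^(−30.8λ) = λ^13e^(−33.8λ), i.e. Gamma(14, 33.8).
Mode = (a−1)/b = 13/33.8 ≈ 0.385.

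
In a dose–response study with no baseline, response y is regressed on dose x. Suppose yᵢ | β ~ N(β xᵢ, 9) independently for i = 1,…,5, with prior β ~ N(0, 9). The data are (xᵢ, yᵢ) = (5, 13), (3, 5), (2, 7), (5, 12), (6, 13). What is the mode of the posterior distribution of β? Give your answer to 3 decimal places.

log p(β | y) = −Σ(yᵢ − βxᵢ)²/(2·9) − β²/(2·9) + const.
Setting the derivative to zero: Σxᵢ(yᵢ − βxᵢ)/9 − β/9 = 0, so β = Σxᵢyᵢ / (Σxᵢ² + σ²/τ²).
Σxᵢyᵢ = 5·13 + 3·5 + 2·7 + 5·12 + 6·13 = 232; Σxᵢ² = 99; σ²/τ² = 1.
β̂_MAP = 232 / (99 + 1) = 232/100 ≈ 2.320.

β̂_MAP = 2.320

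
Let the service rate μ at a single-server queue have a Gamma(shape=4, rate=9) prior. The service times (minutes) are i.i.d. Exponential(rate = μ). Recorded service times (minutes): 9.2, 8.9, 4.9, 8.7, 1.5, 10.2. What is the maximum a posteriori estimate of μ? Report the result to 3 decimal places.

The Exponential(rate=μ) likelihood is ∝ μ^n e^(−μΣtᵢ). Here n = 6 and Σtᵢ = 9.2 + 8.9 + 4.9 + 8.7 + 1.5 + 10.2 = 43.4.
Posterior ∝ μ^3e^(−9μ) · μ^6e^(−43.4μ) = μ^9e^(−52.4μ), i.e. Gamma(10, 52.4).
Mode = (a−1)/b = 9/52.4 ≈ 0.172.

μ̂_MAP = 0.172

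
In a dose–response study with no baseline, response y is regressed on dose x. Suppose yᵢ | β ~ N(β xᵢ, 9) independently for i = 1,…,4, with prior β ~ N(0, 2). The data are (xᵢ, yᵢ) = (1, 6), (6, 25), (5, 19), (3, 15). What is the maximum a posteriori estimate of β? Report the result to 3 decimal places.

log p(β | y) = −Σ(yᵢ − βxᵢ)²/(2·9) − β²/(2·2) + const.
Setting the derivative to zero: Σxᵢ(yᵢ − βxᵢ)/9 − β/2 = 0, so β = Σxᵢyᵢ / (Σxᵢ² + σ²/τ²).
Σxᵢyᵢ = 1·6 + 6·25 + 5·19 + 3·15 = 296; Σxᵢ² = 71; σ²/τ² = 4.5.
β̂_MAP = 296 / (71 + 4.5) = 296/75.5 ≈ 3.921.

β̂_MAP = 3.921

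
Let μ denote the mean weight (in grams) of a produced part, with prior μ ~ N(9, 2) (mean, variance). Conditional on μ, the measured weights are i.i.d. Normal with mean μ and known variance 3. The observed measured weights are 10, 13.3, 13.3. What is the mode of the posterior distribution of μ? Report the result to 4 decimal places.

n = 3; x̄ = (10 + 13.3 + 13.3)/3 = 36.6/3 = 12.2.
For a Normal prior and Normal likelihood with known variance, the posterior is Normal; its mode equals its mean, the precision-weighted average.
Prior precision 1/σ₀² = 1/2 = 0.5; data precision n/σ² = 3/3 = 1.
μ̂ = (0.5·9 + 1·12.2) / (0.5 + 1) = 16.7/1.5 = 167/15 ≈ 11.1333.

μ̂_MAP = 11.1333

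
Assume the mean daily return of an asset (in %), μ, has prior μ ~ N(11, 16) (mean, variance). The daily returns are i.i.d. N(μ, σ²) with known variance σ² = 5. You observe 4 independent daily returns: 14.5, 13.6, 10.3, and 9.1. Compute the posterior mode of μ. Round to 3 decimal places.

μ̂_MAP = 11.812

n = 4; x̄ = (14.5 + 13.6 + 10.3 + 9.1)/4 = 47.5/4 = 11.875.
For a Normal prior and Normal likelihood with known variance, the posterior is Normal; its mode equals its mean, the precision-weighted average.
Prior precision 1/σ₀² = 1/16 = 0.0625; data precision n/σ² = 4/5 = 0.8.
μ̂ = (0.0625·11 + 0.8·11.875) / (0.0625 + 0.8) = 10.1875/0.8625 = 815/69 ≈ 11.812.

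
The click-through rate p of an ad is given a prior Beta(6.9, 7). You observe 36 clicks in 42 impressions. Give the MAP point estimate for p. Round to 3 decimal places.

p̂_MAP = 0.777

Prior: Beta(6.9, 7).
Data: 36 successes in 42 trials. The binomial likelihood contributes p^36(1−p)^6, so the posterior is Beta(6.9+36, 7+6) = Beta(42.9, 13).
For Beta(a, b) with a, b > 1 the mode is (a−1)/(a+b−2) = 41.9/53.9 ≈ 0.777.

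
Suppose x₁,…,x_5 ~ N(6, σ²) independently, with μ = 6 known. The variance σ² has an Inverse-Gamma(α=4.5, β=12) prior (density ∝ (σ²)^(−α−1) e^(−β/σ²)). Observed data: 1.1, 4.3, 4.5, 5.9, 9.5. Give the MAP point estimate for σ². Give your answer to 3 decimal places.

Sum of squared deviations about the known mean: SS = (1.1−6)² + (4.3−6)² + (4.5−6)² + (5.9−6)² + (9.5−6)² = 41.41.
The Normal likelihood contributes (σ²)^(−n/2) exp(−SS/(2σ²)), so the posterior is Inverse-Gamma(α + n/2, β + SS/2) = Inverse-Gamma(7, 32.705).
The mode of Inverse-Gamma(a, b) is b/(a+1) = 32.705/8 ≈ 4.088.

σ̂²_MAP = 4.088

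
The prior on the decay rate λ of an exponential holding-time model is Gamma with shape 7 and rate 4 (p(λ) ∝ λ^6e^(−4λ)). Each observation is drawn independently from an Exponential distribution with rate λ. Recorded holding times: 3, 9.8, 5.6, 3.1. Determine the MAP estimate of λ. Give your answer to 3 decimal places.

The Exponential(rate=λ) likelihood is ∝ λ^n e^(−λΣtᵢ). Here n = 4 and Σtᵢ = 3 + 9.8 + 5.6 + 3.1 = 21.5.
Posterior ∝ λ^6e^(−4λ) · λ^4e^(−21.5λ) = λ^10e^(−25.5λ), i.e. Gamma(11, 25.5).
Mode = (a−1)/b = 10/25.5 ≈ 0.392.

λ̂_MAP = 0.392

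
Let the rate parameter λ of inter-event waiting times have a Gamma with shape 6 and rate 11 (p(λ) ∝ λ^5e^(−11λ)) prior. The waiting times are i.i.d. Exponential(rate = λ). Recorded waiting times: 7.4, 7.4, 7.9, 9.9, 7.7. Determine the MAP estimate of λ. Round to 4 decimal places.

λ̂_MAP = 0.1949

The Exponential(rate=λ) likelihood is ∝ λ^n e^(−λΣtᵢ). Here n = 5 and Σtᵢ = 7.4 + 7.4 + 7.9 + 9.9 + 7.7 = 40.3.
Posterior ∝ λ^5e^(−11λ) · λ^5e^(−40.3λ) = λ^10e^(−51.3λ), i.e. Gamma(11, 51.3).
Mode = (a−1)/b = 10/51.3 ≈ 0.1949.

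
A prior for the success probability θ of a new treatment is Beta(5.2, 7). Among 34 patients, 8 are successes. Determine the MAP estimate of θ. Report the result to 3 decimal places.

Prior: Beta(5.2, 7).
Data: 8 successes in 34 trials. The binomial likelihood contributes θ^8(1−θ)^26, so the posterior is Beta(5.2+8, 7+26) = Beta(13.2, 33).
For Beta(a, b) with a, b > 1 the mode is (a−1)/(a+b−2) = 12.2/44.2 ≈ 0.276.

θ̂_MAP = 0.276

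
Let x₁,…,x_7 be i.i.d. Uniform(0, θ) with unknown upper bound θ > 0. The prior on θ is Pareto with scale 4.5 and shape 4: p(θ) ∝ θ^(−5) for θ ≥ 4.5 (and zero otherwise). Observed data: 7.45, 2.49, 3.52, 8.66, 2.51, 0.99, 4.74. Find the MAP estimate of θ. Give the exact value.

The Uniform(0, θ) likelihood is θ^(−n) for θ ≥ max(xᵢ), zero otherwise. Here max(xᵢ) = 8.66.
Posterior ∝ θ^(−5) · θ^(−7) = θ^(−12) on θ ≥ max(4.5, 8.66) = 8.66.
This density is strictly decreasing in θ, so the posterior mode lies at the lower boundary of the support.

θ̂_MAP = 8.66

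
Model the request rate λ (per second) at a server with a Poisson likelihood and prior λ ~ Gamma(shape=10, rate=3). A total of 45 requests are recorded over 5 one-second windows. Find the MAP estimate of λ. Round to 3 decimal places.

Σxᵢ = 45, n = 5.
Posterior ∝ λ^9e^(−3λ) · λ^45e^(−5λ) = λ^54e^(−8λ), i.e. Gamma(shape=55, rate=8).
The mode of a Gamma(a, b) with a ≥ 1 (shape–rate) is (a−1)/b = 54/8 ≈ 6.750.

λ̂_MAP = 6.750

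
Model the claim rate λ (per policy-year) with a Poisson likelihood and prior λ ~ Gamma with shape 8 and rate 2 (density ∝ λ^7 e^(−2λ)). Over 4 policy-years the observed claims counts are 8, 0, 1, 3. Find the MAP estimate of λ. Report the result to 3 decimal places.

λ̂_MAP = 3.167

Σxᵢ = 8+0+1+3 = 12, with n = 4.
Posterior ∝ λ^7e^(−2λ) · λ^12e^(−4λ) = λ^19e^(−6λ), i.e. Gamma(shape=20, rate=6).
The mode of a Gamma(a, b) with a ≥ 1 (shape–rate) is (a−1)/b = 19/6 ≈ 3.167.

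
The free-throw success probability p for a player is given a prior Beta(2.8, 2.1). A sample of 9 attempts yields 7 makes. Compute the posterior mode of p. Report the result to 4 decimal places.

p̂_MAP = 0.7395

Prior: Beta(2.8, 2.1).
Data: 7 successes in 9 trials. The binomial likelihood contributes p^7(1−p)^2, so the posterior is Beta(2.8+7, 2.1+2) = Beta(9.8, 4.1).
For Beta(a, b) with a, b > 1 the mode is (a−1)/(a+b−2) = 8.8/11.9 ≈ 0.7395.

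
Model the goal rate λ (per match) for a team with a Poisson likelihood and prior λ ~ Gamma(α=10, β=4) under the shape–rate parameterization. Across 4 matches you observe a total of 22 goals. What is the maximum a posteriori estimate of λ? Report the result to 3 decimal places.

λ̂_MAP = 3.875

Σxᵢ = 22, n = 4.
Posterior ∝ λ^9e^(−4λ) · λ^22e^(−4λ) = λ^31e^(−8λ), i.e. Gamma(shape=32, rate=8).
The mode of a Gamma(a, b) with a ≥ 1 (shape–rate) is (a−1)/b = 31/8 ≈ 3.875.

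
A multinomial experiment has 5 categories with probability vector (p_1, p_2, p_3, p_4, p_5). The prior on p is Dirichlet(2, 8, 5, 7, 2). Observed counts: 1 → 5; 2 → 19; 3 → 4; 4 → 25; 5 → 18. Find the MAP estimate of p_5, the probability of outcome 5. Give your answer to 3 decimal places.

The posterior is Dirichlet(αᵢ + nᵢ) = Dirichlet(7, 27, 9, 32, 20).
For a Dirichlet(a₁,…,a_K) with all aᵢ > 1, the mode has j-th component (aⱼ − 1)/(Σaᵢ − K).
Here Σaᵢ = 95 and K = 5, so p_5 = (20 − 1)/(95 − 5) = 19/90 ≈ 0.211.

MAP estimate: 0.211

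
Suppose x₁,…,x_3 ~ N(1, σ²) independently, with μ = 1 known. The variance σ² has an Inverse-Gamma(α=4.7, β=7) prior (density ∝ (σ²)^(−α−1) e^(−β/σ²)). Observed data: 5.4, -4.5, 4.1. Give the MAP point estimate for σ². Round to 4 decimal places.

Sum of squared deviations about the known mean: SS = (5.4−1)² + (-4.5−1)² + (4.1−1)² = 59.22.
The Normal likelihood contributes (σ²)^(−n/2) exp(−SS/(2σ²)), so the posterior is Inverse-Gamma(α + n/2, β + SS/2) = Inverse-Gamma(6.2, 36.61).
The mode of Inverse-Gamma(a, b) is b/(a+1) = 36.61/7.2 ≈ 5.0847.

σ̂²_MAP = 5.0847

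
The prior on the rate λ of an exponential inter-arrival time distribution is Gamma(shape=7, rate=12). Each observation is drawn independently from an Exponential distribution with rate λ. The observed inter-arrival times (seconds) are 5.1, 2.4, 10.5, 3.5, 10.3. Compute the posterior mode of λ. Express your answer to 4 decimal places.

The Exponential(rate=λ) likelihood is ∝ λ^n e^(−λΣtᵢ). Here n = 5 and Σtᵢ = 5.1 + 2.4 + 10.5 + 3.5 + 10.3 = 31.8.
Posterior ∝ λ^6e^(−12λ) · λ^5e^(−31.8λ) = λ^11e^(−43.8λ), i.e. Gamma(12, 43.8).
Mode = (a−1)/b = 11/43.8 ≈ 0.2511.

λ̂_MAP = 0.2511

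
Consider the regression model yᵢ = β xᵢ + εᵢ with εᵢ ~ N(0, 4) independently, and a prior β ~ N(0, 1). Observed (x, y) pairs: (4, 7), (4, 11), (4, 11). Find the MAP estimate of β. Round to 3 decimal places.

log p(β | y) = −Σ(yᵢ − βxᵢ)²/(2·4) − β²/(2·1) + const.
Setting the derivative to zero: Σxᵢ(yᵢ − βxᵢ)/4 − β/1 = 0, so β = Σxᵢyᵢ / (Σxᵢ² + σ²/τ²).
Σxᵢyᵢ = 4·7 + 4·11 + 4·11 = 116; Σxᵢ² = 48; σ²/τ² = 4.
β̂_MAP = 116 / (48 + 4) = 116/52 ≈ 2.231.

β̂_MAP = 2.231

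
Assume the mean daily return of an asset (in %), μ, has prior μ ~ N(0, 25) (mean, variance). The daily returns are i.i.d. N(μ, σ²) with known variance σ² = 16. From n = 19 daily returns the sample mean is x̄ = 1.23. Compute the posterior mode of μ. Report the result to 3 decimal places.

μ̂_MAP = 1.190

n = 19, x̄ = 1.23.
For a Normal prior and Normal likelihood with known variance, the posterior is Normal; its mode equals its mean, the precision-weighted average.
Prior precision 1/σ₀² = 1/25 = 0.04; data precision n/σ² = 19/16 = 1.1875.
μ̂ = (0.04·0 + 1.1875·1.23) / (0.04 + 1.1875) = 1.460625/1.2275 = 2337/1964 ≈ 1.190.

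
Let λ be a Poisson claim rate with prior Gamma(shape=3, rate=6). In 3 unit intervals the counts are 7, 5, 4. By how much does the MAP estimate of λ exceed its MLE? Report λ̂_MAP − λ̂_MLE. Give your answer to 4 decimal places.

MAP − MLE = -3.3333

Σxᵢ = 16. Posterior is Gamma(19, 9); MAP = (19−1)/9 = 18/9 ≈ 2.00000.
MLE = x̄ = 16/3 ≈ 5.33333.
Difference = 18/9 − 16/3 = -10/3 ≈ -3.3333.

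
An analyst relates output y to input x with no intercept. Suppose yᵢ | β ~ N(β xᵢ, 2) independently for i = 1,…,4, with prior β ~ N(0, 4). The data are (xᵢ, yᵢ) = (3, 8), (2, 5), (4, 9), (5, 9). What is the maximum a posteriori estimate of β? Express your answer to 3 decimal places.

log p(β | y) = −Σ(yᵢ − βxᵢ)²/(2·2) − β²/(2·4) + const.
Setting the derivative to zero: Σxᵢ(yᵢ − βxᵢ)/2 − β/4 = 0, so β = Σxᵢyᵢ / (Σxᵢ² + σ²/τ²).
Σxᵢyᵢ = 3·8 + 2·5 + 4·9 + 5·9 = 115; Σxᵢ² = 54; σ²/τ² = 0.5.
β̂_MAP = 115 / (54 + 0.5) = 115/54.5 ≈ 2.110.

β̂_MAP = 2.110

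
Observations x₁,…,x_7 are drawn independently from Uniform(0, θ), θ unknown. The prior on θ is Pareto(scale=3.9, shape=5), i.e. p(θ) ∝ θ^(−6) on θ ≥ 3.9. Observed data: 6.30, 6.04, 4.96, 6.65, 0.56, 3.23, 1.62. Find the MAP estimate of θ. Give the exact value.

θ̂_MAP = 6.65

The Uniform(0, θ) likelihood is θ^(−n) for θ ≥ max(xᵢ), zero otherwise. Here max(xᵢ) = 6.65.
Posterior ∝ θ^(−6) · θ^(−7) = θ^(−13) on θ ≥ max(3.9, 6.65) = 6.65.
This density is strictly decreasing in θ, so the posterior mode lies at the lower boundary of the support.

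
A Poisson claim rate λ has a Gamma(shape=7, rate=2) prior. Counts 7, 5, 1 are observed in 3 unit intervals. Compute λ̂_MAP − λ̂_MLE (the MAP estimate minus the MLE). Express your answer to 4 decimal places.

Σxᵢ = 13. Posterior is Gamma(20, 5); MAP = (20−1)/5 = 19/5 ≈ 3.80000.
MLE = x̄ = 13/3 ≈ 4.33333.
Difference = 19/5 − 13/3 = -8/15 ≈ -0.5333.

MAP − MLE = -0.5333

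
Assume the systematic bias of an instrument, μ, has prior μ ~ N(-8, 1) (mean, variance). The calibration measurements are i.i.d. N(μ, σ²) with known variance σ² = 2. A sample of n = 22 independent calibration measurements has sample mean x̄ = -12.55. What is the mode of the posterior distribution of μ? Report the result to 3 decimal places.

n = 22, x̄ = -12.55.
For a Normal prior and Normal likelihood with known variance, the posterior is Normal; its mode equals its mean, the precision-weighted average.
Prior precision 1/σ₀² = 1/1 = 1; data precision n/σ² = 22/2 = 11.
μ̂ = (1·(-8) + 11·(-12.55)) / (1 + 11) = (-146.05)/12 = -2921/240 ≈ -12.171.

μ̂_MAP = -12.171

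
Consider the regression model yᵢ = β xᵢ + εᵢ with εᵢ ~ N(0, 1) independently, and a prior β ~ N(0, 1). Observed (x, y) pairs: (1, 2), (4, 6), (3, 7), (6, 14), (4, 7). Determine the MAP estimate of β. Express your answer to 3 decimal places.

β̂_MAP = 2.013

log p(β | y) = −Σ(yᵢ − βxᵢ)²/(2·1) − β²/(2·1) + const.
Setting the derivative to zero: Σxᵢ(yᵢ − βxᵢ)/1 − β/1 = 0, so β = Σxᵢyᵢ / (Σxᵢ² + σ²/τ²).
Σxᵢyᵢ = 1·2 + 4·6 + 3·7 + 6·14 + 4·7 = 159; Σxᵢ² = 78; σ²/τ² = 1.
β̂_MAP = 159 / (78 + 1) = 159/79 ≈ 2.013.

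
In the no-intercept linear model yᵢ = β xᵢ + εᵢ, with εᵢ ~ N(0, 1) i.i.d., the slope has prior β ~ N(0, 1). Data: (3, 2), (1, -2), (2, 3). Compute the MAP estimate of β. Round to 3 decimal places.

log p(β | y) = −Σ(yᵢ − βxᵢ)²/(2·1) − β²/(2·1) + const.
Setting the derivative to zero: Σxᵢ(yᵢ − βxᵢ)/1 − β/1 = 0, so β = Σxᵢyᵢ / (Σxᵢ² + σ²/τ²).
Σxᵢyᵢ = 3·2 + 1·(-2) + 2·3 = 10; Σxᵢ² = 14; σ²/τ² = 1.
β̂_MAP = 10 / (14 + 1) = 10/15 ≈ 0.667.

β̂_MAP = 0.667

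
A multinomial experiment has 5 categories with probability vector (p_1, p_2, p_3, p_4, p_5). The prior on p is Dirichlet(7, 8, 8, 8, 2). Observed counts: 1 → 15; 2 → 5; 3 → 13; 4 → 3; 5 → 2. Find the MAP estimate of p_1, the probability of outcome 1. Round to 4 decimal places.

MAP estimate: 0.3182

The posterior is Dirichlet(αᵢ + nᵢ) = Dirichlet(22, 13, 21, 11, 4).
For a Dirichlet(a₁,…,a_K) with all aᵢ > 1, the mode has j-th component (aⱼ − 1)/(Σaᵢ − K).
Here Σaᵢ = 71 and K = 5, so p_1 = (22 − 1)/(71 − 5) = 21/66 ≈ 0.3182.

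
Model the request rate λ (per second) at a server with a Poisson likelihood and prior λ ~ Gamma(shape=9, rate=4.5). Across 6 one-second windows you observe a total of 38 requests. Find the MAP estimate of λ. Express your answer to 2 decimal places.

λ̂_MAP = 4.38

Σxᵢ = 38, n = 6.
Posterior ∝ λ^8e^(−4.5λ) · λ^38e^(−6λ) = λ^46e^(−10.5λ), i.e. Gamma(shape=47, rate=10.5).
The mode of a Gamma(a, b) with a ≥ 1 (shape–rate) is (a−1)/b = 46/10.5 ≈ 4.38.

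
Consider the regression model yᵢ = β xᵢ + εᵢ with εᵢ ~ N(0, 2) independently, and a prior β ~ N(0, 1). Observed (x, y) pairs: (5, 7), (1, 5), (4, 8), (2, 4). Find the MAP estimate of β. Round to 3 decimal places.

β̂_MAP = 1.667

log p(β | y) = −Σ(yᵢ − βxᵢ)²/(2·2) − β²/(2·1) + const.
Setting the derivative to zero: Σxᵢ(yᵢ − βxᵢ)/2 − β/1 = 0, so β = Σxᵢyᵢ / (Σxᵢ² + σ²/τ²).
Σxᵢyᵢ = 5·7 + 1·5 + 4·8 + 2·4 = 80; Σxᵢ² = 46; σ²/τ² = 2.
β̂_MAP = 80 / (46 + 2) = 80/48 ≈ 1.667.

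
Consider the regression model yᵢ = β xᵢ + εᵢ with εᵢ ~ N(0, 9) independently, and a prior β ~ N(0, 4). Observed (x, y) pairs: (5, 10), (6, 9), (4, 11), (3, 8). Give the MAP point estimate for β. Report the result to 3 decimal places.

β̂_MAP = 1.949

log p(β | y) = −Σ(yᵢ − βxᵢ)²/(2·9) − β²/(2·4) + const.
Setting the derivative to zero: Σxᵢ(yᵢ − βxᵢ)/9 − β/4 = 0, so β = Σxᵢyᵢ / (Σxᵢ² + σ²/τ²).
Σxᵢyᵢ = 5·10 + 6·9 + 4·11 + 3·8 = 172; Σxᵢ² = 86; σ²/τ² = 2.25.
β̂_MAP = 172 / (86 + 2.25) = 172/88.25 ≈ 1.949.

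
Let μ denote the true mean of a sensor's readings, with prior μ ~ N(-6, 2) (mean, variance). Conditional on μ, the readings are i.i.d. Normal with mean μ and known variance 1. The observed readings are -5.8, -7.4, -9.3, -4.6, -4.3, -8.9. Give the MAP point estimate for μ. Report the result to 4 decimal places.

μ̂_MAP = -6.6615

n = 6; x̄ = ((-5.8) + (-7.4) + (-9.3) + (-4.6) + (-4.3) + (-8.9))/6 = -40.3/6 = -403/60 ≈ -6.7167.
For a Normal prior and Normal likelihood with known variance, the posterior is Normal; its mode equals its mean, the precision-weighted average.
Prior precision 1/σ₀² = 1/2 = 0.5; data precision n/σ² = 6/1 = 6.
μ̂ = (0.5·(-6) + 6·(-403/60)) / (0.5 + 6) = (-43.3)/6.5 = -433/65 ≈ -6.6615.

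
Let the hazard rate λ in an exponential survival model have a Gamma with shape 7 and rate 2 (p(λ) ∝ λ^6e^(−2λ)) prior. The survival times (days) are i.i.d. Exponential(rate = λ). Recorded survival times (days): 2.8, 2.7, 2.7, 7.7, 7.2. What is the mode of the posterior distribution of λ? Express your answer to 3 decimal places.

The Exponential(rate=λ) likelihood is ∝ λ^n e^(−λΣtᵢ). Here n = 5 and Σtᵢ = 2.8 + 2.7 + 2.7 + 7.7 + 7.2 = 23.1.
Posterior ∝ λ^6e^(−2λ) · λ^5e^(−23.1λ) = λ^11e^(−25.1λ), i.e. Gamma(12, 25.1).
Mode = (a−1)/b = 11/25.1 ≈ 0.438.

λ̂_MAP = 0.438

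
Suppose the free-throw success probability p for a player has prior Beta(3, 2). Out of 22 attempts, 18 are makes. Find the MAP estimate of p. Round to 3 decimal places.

Prior: Beta(3, 2).
Data: 18 successes in 22 trials. The binomial likelihood contributes p^18(1−p)^4, so the posterior is Beta(3+18, 2+4) = Beta(21, 6).
For Beta(a, b) with a, b > 1 the mode is (a−1)/(a+b−2) = 20/25 ≈ 0.800.

p̂_MAP = 0.800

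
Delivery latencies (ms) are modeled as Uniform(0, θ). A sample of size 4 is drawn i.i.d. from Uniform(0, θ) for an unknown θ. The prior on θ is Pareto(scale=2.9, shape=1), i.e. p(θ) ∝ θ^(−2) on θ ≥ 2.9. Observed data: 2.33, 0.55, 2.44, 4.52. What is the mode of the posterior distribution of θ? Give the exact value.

The Uniform(0, θ) likelihood is θ^(−n) for θ ≥ max(xᵢ), zero otherwise. Here max(xᵢ) = 4.52.
Posterior ∝ θ^(−2) · θ^(−4) = θ^(−6) on θ ≥ max(2.9, 4.52) = 4.52.
This density is strictly decreasing in θ, so the posterior mode lies at the lower boundary of the support.

θ̂_MAP = 4.52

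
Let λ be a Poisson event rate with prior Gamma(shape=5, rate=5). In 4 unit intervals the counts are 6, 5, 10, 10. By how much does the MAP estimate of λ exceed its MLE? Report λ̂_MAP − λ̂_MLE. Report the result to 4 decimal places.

Σxᵢ = 31. Posterior is Gamma(36, 9); MAP = (36−1)/9 = 35/9 ≈ 3.88889.
MLE = x̄ = 31/4 ≈ 7.75000.
Difference = 35/9 − 31/4 = -139/36 ≈ -3.8611.

MAP − MLE = -3.8611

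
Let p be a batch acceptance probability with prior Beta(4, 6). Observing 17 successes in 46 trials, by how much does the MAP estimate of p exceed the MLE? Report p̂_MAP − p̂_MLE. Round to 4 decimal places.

Posterior is Beta(21, 35); MAP = (21−1)/(56−2) = 20/54 ≈ 0.37037.
MLE ignores the prior: p̂_MLE = k/n = 17/46 ≈ 0.36957.
Difference = 20/54 − 17/46 = 1/1242 ≈ 0.0008.

MAP − MLE = 0.0008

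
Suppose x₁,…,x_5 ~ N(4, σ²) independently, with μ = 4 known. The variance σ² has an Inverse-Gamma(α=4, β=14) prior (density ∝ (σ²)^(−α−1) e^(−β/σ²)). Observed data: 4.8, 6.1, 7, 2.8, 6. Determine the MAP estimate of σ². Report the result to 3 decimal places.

σ̂²_MAP = 3.166

Sum of squared deviations about the known mean: SS = (4.8−4)² + (6.1−4)² + (7−4)² + (2.8−4)² + (6−4)² = 19.49.
The Normal likelihood contributes (σ²)^(−n/2) exp(−SS/(2σ²)), so the posterior is Inverse-Gamma(α + n/2, β + SS/2) = Inverse-Gamma(6.5, 23.745).
The mode of Inverse-Gamma(a, b) is b/(a+1) = 23.745/7.5 ≈ 3.166.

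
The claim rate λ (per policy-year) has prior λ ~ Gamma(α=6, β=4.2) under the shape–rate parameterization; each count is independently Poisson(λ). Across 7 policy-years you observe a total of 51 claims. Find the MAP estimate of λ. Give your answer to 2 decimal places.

Σxᵢ = 51, n = 7.
Posterior ∝ λ^5e^(−4.2λ) · λ^51e^(−7λ) = λ^56e^(−11.2λ), i.e. Gamma(shape=57, rate=11.2).
The mode of a Gamma(a, b) with a ≥ 1 (shape–rate) is (a−1)/b = 56/11.2 ≈ 5.00.

λ̂_MAP = 5.00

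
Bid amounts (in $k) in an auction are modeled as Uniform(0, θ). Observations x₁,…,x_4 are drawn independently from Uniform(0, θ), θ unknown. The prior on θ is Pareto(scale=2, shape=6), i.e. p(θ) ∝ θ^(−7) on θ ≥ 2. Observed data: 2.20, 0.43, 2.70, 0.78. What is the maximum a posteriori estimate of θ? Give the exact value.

The Uniform(0, θ) likelihood is θ^(−n) for θ ≥ max(xᵢ), zero otherwise. Here max(xᵢ) = 2.70.
Posterior ∝ θ^(−7) · θ^(−4) = θ^(−11) on θ ≥ max(2, 2.70) = 2.70.
This density is strictly decreasing in θ, so the posterior mode lies at the lower boundary of the support.

θ̂_MAP = 2.70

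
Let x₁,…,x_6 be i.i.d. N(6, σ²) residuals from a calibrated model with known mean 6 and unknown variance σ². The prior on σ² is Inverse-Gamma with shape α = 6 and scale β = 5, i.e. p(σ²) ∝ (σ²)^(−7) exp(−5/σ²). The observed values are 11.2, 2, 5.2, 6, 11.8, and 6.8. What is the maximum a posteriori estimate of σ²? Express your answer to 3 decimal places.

σ̂²_MAP = 4.398

Sum of squared deviations about the known mean: SS = (11.2−6)² + (2−6)² + (5.2−6)² + (6−6)² + (11.8−6)² + (6.8−6)² = 77.96.
The Normal likelihood contributes (σ²)^(−n/2) exp(−SS/(2σ²)), so the posterior is Inverse-Gamma(α + n/2, β + SS/2) = Inverse-Gamma(9, 43.98).
The mode of Inverse-Gamma(a, b) is b/(a+1) = 43.98/10 ≈ 4.398.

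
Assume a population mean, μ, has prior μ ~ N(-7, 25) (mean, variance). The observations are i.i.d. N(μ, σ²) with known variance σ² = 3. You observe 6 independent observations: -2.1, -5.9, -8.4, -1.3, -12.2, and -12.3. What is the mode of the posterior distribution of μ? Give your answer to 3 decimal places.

μ̂_MAP = -7.033

n = 6; x̄ = ((-2.1) + (-5.9) + (-8.4) + (-1.3) + (-12.2) + (-12.3))/6 = -42.2/6 = -211/30 ≈ -7.0333.
For a Normal prior and Normal likelihood with known variance, the posterior is Normal; its mode equals its mean, the precision-weighted average.
Prior precision 1/σ₀² = 1/25 = 0.04; data precision n/σ² = 6/3 = 2.
μ̂ = (0.04·(-7) + 2·(-211/30)) / (0.04 + 2) = (-1076/75)/2.04 = -1076/153 ≈ -7.033.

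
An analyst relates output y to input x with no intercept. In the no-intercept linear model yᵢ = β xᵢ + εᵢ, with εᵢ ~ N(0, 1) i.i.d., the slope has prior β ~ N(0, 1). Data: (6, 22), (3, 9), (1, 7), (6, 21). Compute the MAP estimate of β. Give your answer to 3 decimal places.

log p(β | y) = −Σ(yᵢ − βxᵢ)²/(2·1) − β²/(2·1) + const.
Setting the derivative to zero: Σxᵢ(yᵢ − βxᵢ)/1 − β/1 = 0, so β = Σxᵢyᵢ / (Σxᵢ² + σ²/τ²).
Σxᵢyᵢ = 6·22 + 3·9 + 1·7 + 6·21 = 292; Σxᵢ² = 82; σ²/τ² = 1.
β̂_MAP = 292 / (82 + 1) = 292/83 ≈ 3.518.

β̂_MAP = 3.518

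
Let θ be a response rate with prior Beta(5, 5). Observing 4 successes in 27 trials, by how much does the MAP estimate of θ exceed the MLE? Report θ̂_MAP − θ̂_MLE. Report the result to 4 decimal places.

MAP − MLE = 0.0804

Posterior is Beta(9, 28); MAP = (9−1)/(37−2) = 8/35 ≈ 0.22857.
MLE ignores the prior: θ̂_MLE = k/n = 4/27 ≈ 0.14815.
Difference = 8/35 − 4/27 = 76/945 ≈ 0.0804.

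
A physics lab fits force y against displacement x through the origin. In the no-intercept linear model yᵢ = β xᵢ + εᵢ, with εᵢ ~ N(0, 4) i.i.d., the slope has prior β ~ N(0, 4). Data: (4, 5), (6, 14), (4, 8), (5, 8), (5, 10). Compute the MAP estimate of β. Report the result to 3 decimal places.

log p(β | y) = −Σ(yᵢ − βxᵢ)²/(2·4) − β²/(2·4) + const.
Setting the derivative to zero: Σxᵢ(yᵢ − βxᵢ)/4 − β/4 = 0, so β = Σxᵢyᵢ / (Σxᵢ² + σ²/τ²).
Σxᵢyᵢ = 4·5 + 6·14 + 4·8 + 5·8 + 5·10 = 226; Σxᵢ² = 118; σ²/τ² = 1.
β̂_MAP = 226 / (118 + 1) = 226/119 ≈ 1.899.

β̂_MAP = 1.899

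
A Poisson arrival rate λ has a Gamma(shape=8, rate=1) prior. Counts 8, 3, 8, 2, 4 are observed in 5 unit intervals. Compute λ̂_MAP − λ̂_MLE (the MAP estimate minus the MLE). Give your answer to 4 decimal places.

Σxᵢ = 25. Posterior is Gamma(33, 6); MAP = (33−1)/6 = 32/6 ≈ 5.33333.
MLE = x̄ = 25/5 ≈ 5.00000.
Difference = 32/6 − 25/5 = 1/3 ≈ 0.3333.

MAP − MLE = 0.3333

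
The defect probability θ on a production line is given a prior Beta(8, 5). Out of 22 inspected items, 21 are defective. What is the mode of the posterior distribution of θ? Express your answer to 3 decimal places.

θ̂_MAP = 0.848

Prior: Beta(8, 5).
Data: 21 successes in 22 trials. The binomial likelihood contributes θ^21(1−θ)^1, so the posterior is Beta(8+21, 5+1) = Beta(29, 6).
For Beta(a, b) with a, b > 1 the mode is (a−1)/(a+b−2) = 28/33 ≈ 0.848.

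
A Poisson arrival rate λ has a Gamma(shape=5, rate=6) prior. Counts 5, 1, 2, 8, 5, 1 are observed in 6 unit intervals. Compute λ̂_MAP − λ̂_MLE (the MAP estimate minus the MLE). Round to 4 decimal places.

Σxᵢ = 22. Posterior is Gamma(27, 12); MAP = (27−1)/12 = 26/12 ≈ 2.16667.
MLE = x̄ = 22/6 ≈ 3.66667.
Difference = 26/12 − 22/6 = -3/2 ≈ -1.5000.

MAP − MLE = -1.5000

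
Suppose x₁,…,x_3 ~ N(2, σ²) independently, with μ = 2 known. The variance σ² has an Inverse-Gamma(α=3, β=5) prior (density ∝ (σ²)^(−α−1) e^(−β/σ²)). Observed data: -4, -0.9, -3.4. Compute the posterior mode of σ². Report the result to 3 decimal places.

Sum of squared deviations about the known mean: SS = (-4−2)² + (-0.9−2)² + (-3.4−2)² = 73.57.
The Normal likelihood contributes (σ²)^(−n/2) exp(−SS/(2σ²)), so the posterior is Inverse-Gamma(α + n/2, β + SS/2) = Inverse-Gamma(4.5, 41.785).
The mode of Inverse-Gamma(a, b) is b/(a+1) = 41.785/5.5 ≈ 7.597.

σ̂²_MAP = 7.597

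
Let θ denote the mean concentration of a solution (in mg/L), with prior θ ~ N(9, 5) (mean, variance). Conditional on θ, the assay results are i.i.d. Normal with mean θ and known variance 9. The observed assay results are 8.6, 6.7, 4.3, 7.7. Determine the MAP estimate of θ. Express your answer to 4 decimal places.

θ̂_MAP = 7.5000

n = 4; x̄ = (8.6 + 6.7 + 4.3 + 7.7)/4 = 27.3/4 = 6.825.
For a Normal prior and Normal likelihood with known variance, the posterior is Normal; its mode equals its mean, the precision-weighted average.
Prior precision 1/σ₀² = 1/5 = 0.2; data precision n/σ² = 4/9.
θ̂ = (0.2·9 + (4/9)·6.825) / (0.2 + 4/9) = (29/6)/(29/45) = 7.5000.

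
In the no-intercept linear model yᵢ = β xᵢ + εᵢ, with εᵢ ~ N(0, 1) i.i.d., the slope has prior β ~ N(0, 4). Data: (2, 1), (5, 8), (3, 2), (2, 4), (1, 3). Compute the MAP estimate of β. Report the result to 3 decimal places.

log p(β | y) = −Σ(yᵢ − βxᵢ)²/(2·1) − β²/(2·4) + const.
Setting the derivative to zero: Σxᵢ(yᵢ − βxᵢ)/1 − β/4 = 0, so β = Σxᵢyᵢ / (Σxᵢ² + σ²/τ²).
Σxᵢyᵢ = 2·1 + 5·8 + 3·2 + 2·4 + 1·3 = 59; Σxᵢ² = 43; σ²/τ² = 0.25.
β̂_MAP = 59 / (43 + 0.25) = 59/43.25 ≈ 1.364.

β̂_MAP = 1.364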